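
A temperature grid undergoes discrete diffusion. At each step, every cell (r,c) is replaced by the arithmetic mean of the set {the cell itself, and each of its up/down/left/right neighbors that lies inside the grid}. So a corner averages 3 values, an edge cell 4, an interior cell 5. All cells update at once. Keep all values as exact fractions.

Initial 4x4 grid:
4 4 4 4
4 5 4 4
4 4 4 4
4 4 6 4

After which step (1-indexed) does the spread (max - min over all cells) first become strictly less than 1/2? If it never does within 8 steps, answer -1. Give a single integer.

Step 1: max=14/3, min=4, spread=2/3
Step 2: max=271/60, min=4, spread=31/60
Step 3: max=2371/540, min=973/240, spread=727/2160
  -> spread < 1/2 first at step 3
Step 4: max=468737/108000, min=29447/7200, spread=3379/13500
Step 5: max=1047653/243000, min=98797/24000, spread=378667/1944000
Step 6: max=31254491/7290000, min=26806387/6480000, spread=1755689/11664000
Step 7: max=1868457601/437400000, min=2689702337/648000000, spread=2116340941/17496000000
Step 8: max=6984862769/1640250000, min=26952746591/6480000000, spread=51983612209/524880000000

Answer: 3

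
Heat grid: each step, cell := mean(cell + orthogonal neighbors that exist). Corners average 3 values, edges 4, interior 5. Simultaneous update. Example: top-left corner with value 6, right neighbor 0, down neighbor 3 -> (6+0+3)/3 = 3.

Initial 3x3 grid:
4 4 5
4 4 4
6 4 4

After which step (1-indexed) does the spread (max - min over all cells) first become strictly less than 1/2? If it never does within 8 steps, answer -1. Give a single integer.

Answer: 2

Derivation:
Step 1: max=14/3, min=4, spread=2/3
Step 2: max=41/9, min=199/48, spread=59/144
  -> spread < 1/2 first at step 2
Step 3: max=473/108, min=905/216, spread=41/216
Step 4: max=28249/6480, min=729967/172800, spread=70019/518400
Step 5: max=1679093/388800, min=3285161/777600, spread=2921/31104
Step 6: max=100516621/23328000, min=197956867/46656000, spread=24611/373248
Step 7: max=6012012737/1399680000, min=11894444849/2799360000, spread=207329/4478976
Step 8: max=360239011489/83980800000, min=715019788603/167961600000, spread=1746635/53747712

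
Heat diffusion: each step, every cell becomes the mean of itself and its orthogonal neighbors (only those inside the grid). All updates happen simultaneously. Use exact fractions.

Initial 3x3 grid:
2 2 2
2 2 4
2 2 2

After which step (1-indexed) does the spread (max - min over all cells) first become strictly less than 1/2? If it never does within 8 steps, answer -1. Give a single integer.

Step 1: max=8/3, min=2, spread=2/3
Step 2: max=307/120, min=2, spread=67/120
Step 3: max=2597/1080, min=207/100, spread=1807/5400
  -> spread < 1/2 first at step 3
Step 4: max=1021963/432000, min=5761/2700, spread=33401/144000
Step 5: max=9005933/3888000, min=583391/270000, spread=3025513/19440000
Step 6: max=3575326867/1555200000, min=31555949/14400000, spread=53531/497664
Step 7: max=212656925849/93312000000, min=8567116051/3888000000, spread=450953/5971968
Step 8: max=12706343560603/5598720000000, min=1034128610519/466560000000, spread=3799043/71663616

Answer: 3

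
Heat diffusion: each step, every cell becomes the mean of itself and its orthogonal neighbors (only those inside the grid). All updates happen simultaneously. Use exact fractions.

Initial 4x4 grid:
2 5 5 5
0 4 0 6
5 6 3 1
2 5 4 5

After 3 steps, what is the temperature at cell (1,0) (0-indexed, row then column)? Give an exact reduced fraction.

Answer: 11791/3600

Derivation:
Step 1: cell (1,0) = 11/4
Step 2: cell (1,0) = 17/6
Step 3: cell (1,0) = 11791/3600
Full grid after step 3:
  1315/432 25307/7200 26459/7200 4363/1080
  11791/3600 3961/1200 11227/3000 25919/7200
  4169/1200 3779/1000 20987/6000 5299/1440
  1411/360 1151/300 349/90 7673/2160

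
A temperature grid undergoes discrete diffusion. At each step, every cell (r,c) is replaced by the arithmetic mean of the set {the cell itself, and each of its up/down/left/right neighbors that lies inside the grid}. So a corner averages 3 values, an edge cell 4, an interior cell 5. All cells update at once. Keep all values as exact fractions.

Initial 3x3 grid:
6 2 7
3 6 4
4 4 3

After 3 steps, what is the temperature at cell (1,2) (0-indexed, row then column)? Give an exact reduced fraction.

Answer: 5393/1200

Derivation:
Step 1: cell (1,2) = 5
Step 2: cell (1,2) = 21/5
Step 3: cell (1,2) = 5393/1200
Full grid after step 3:
  1151/270 21947/4800 9593/2160
  62491/14400 25067/6000 5393/1200
  2167/540 61141/14400 8893/2160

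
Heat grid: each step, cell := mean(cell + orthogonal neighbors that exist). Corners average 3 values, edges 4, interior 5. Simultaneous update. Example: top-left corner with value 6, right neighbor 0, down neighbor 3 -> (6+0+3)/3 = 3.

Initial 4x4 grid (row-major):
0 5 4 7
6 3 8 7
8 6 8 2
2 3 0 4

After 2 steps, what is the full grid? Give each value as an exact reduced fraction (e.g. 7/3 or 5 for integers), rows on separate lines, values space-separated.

Answer: 131/36 137/30 21/4 6
1141/240 489/100 142/25 93/16
1181/240 97/20 127/25 361/80
151/36 493/120 133/40 11/3

Derivation:
After step 1:
  11/3 3 6 6
  17/4 28/5 6 6
  11/2 28/5 24/5 21/4
  13/3 11/4 15/4 2
After step 2:
  131/36 137/30 21/4 6
  1141/240 489/100 142/25 93/16
  1181/240 97/20 127/25 361/80
  151/36 493/120 133/40 11/3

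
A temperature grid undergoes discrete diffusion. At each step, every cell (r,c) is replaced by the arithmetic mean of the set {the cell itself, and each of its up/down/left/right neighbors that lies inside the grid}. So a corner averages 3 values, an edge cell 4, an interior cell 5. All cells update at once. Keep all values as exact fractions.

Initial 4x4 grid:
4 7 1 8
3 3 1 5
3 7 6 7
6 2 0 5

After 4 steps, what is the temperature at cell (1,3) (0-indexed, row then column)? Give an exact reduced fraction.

Answer: 478559/108000

Derivation:
Step 1: cell (1,3) = 21/4
Step 2: cell (1,3) = 283/60
Step 3: cell (1,3) = 16613/3600
Step 4: cell (1,3) = 478559/108000
Full grid after step 4:
  64819/16200 444299/108000 454859/108000 72169/16200
  439799/108000 181009/45000 192559/45000 478559/108000
  429959/108000 183259/45000 62443/15000 52951/12000
  64669/16200 426659/108000 49451/12000 23033/5400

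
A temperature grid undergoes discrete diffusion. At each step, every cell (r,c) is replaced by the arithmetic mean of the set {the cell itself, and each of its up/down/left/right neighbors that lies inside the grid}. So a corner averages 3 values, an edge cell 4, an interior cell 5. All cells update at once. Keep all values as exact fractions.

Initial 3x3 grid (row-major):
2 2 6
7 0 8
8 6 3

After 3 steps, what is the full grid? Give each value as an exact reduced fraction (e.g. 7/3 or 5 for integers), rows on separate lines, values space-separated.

Answer: 8911/2160 3099/800 9371/2160
62957/14400 27859/6000 7073/1600
617/120 69257/14400 5423/1080

Derivation:
After step 1:
  11/3 5/2 16/3
  17/4 23/5 17/4
  7 17/4 17/3
After step 2:
  125/36 161/40 145/36
  1171/240 397/100 397/80
  31/6 1291/240 85/18
After step 3:
  8911/2160 3099/800 9371/2160
  62957/14400 27859/6000 7073/1600
  617/120 69257/14400 5423/1080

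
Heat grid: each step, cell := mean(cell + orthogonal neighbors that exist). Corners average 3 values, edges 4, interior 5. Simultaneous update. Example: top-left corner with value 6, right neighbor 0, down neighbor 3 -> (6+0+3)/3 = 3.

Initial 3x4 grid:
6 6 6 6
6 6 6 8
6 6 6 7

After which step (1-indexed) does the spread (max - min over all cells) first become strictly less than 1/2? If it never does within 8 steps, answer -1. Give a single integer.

Answer: 4

Derivation:
Step 1: max=7, min=6, spread=1
Step 2: max=1609/240, min=6, spread=169/240
Step 3: max=1187/180, min=6, spread=107/180
Step 4: max=31169/4800, min=9047/1500, spread=11093/24000
  -> spread < 1/2 first at step 4
Step 5: max=16711129/2592000, min=654241/108000, spread=201869/518400
Step 6: max=995659471/155520000, min=131497573/21600000, spread=244384727/777600000
Step 7: max=19822595863/3110400000, min=1188079243/194400000, spread=3614791/13824000
Step 8: max=3553877368751/559872000000, min=158963873921/25920000000, spread=601288460287/2799360000000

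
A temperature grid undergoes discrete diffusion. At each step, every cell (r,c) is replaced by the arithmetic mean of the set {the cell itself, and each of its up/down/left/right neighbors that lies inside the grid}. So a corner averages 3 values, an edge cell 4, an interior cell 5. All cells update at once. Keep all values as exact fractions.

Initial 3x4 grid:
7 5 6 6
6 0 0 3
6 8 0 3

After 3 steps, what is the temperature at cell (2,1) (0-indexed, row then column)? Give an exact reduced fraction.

Step 1: cell (2,1) = 7/2
Step 2: cell (2,1) = 1003/240
Step 3: cell (2,1) = 27601/7200
Full grid after step 3:
  601/120 10367/2400 9437/2400 2621/720
  68507/14400 25093/6000 807/250 3821/1200
  1301/270 27601/7200 2479/800 1931/720

Answer: 27601/7200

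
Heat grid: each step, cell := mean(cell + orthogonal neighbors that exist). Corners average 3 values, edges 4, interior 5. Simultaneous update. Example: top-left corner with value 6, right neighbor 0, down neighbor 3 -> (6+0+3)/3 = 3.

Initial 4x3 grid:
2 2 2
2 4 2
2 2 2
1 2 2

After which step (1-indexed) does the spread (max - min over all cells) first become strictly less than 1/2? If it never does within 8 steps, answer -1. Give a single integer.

Answer: 3

Derivation:
Step 1: max=5/2, min=5/3, spread=5/6
Step 2: max=123/50, min=31/18, spread=166/225
Step 3: max=5611/2400, min=27551/14400, spread=1223/2880
  -> spread < 1/2 first at step 3
Step 4: max=49751/21600, min=252191/129600, spread=9263/25920
Step 5: max=19670371/8640000, min=15643999/7776000, spread=20593349/77760000
Step 6: max=175651961/77760000, min=948366041/466560000, spread=4221829/18662400
Step 7: max=69613517851/31104000000, min=57694038019/27993600000, spread=49581280469/279936000000
Step 8: max=622940810141/279936000000, min=3486959323721/1679616000000, spread=2005484297/13436928000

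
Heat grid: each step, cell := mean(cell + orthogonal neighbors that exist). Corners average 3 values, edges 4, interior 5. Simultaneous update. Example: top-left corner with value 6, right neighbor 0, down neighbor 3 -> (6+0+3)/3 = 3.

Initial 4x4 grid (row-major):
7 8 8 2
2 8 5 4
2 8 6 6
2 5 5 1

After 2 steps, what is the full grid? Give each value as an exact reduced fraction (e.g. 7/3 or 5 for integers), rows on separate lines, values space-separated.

Answer: 109/18 761/120 731/120 44/9
1207/240 307/50 142/25 581/120
341/80 53/10 53/10 37/8
23/6 361/80 77/16 25/6

Derivation:
After step 1:
  17/3 31/4 23/4 14/3
  19/4 31/5 31/5 17/4
  7/2 29/5 6 17/4
  3 5 17/4 4
After step 2:
  109/18 761/120 731/120 44/9
  1207/240 307/50 142/25 581/120
  341/80 53/10 53/10 37/8
  23/6 361/80 77/16 25/6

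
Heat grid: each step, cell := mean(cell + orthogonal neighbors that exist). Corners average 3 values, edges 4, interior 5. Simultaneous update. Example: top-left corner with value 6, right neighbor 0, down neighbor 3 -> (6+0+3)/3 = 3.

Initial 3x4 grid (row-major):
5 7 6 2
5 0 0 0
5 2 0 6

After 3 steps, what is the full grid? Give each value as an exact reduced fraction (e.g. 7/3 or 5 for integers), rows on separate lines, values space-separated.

Answer: 2317/540 5273/1440 4451/1440 5617/2160
2111/576 769/240 713/300 821/360
1183/360 1241/480 349/160 1369/720

Derivation:
After step 1:
  17/3 9/2 15/4 8/3
  15/4 14/5 6/5 2
  4 7/4 2 2
After step 2:
  167/36 1003/240 727/240 101/36
  973/240 14/5 47/20 59/30
  19/6 211/80 139/80 2
After step 3:
  2317/540 5273/1440 4451/1440 5617/2160
  2111/576 769/240 713/300 821/360
  1183/360 1241/480 349/160 1369/720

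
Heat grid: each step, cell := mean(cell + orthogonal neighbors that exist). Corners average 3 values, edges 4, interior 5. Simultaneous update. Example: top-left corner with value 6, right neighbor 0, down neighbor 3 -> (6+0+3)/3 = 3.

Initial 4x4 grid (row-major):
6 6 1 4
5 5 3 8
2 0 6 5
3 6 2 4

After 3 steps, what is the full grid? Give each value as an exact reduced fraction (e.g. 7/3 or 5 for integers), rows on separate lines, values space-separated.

After step 1:
  17/3 9/2 7/2 13/3
  9/2 19/5 23/5 5
  5/2 19/5 16/5 23/4
  11/3 11/4 9/2 11/3
After step 2:
  44/9 131/30 127/30 77/18
  247/60 106/25 201/50 1181/240
  217/60 321/100 437/100 1057/240
  107/36 883/240 847/240 167/36
After step 3:
  2407/540 3989/900 1901/450 9671/2160
  1897/450 2993/750 26141/6000 31721/7200
  3131/900 22939/6000 293/75 33001/7200
  7393/2160 24103/7200 29191/7200 2263/540

Answer: 2407/540 3989/900 1901/450 9671/2160
1897/450 2993/750 26141/6000 31721/7200
3131/900 22939/6000 293/75 33001/7200
7393/2160 24103/7200 29191/7200 2263/540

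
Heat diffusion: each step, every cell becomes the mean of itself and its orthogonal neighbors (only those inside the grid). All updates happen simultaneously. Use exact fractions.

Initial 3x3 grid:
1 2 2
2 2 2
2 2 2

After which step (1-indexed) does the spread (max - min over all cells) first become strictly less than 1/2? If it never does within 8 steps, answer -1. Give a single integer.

Answer: 1

Derivation:
Step 1: max=2, min=5/3, spread=1/3
  -> spread < 1/2 first at step 1
Step 2: max=2, min=31/18, spread=5/18
Step 3: max=2, min=391/216, spread=41/216
Step 4: max=709/360, min=23789/12960, spread=347/2592
Step 5: max=7043/3600, min=1448263/777600, spread=2921/31104
Step 6: max=838517/432000, min=87483461/46656000, spread=24611/373248
Step 7: max=18783259/9720000, min=5279997967/2799360000, spread=207329/4478976
Step 8: max=997998401/518400000, min=317893247549/167961600000, spread=1746635/53747712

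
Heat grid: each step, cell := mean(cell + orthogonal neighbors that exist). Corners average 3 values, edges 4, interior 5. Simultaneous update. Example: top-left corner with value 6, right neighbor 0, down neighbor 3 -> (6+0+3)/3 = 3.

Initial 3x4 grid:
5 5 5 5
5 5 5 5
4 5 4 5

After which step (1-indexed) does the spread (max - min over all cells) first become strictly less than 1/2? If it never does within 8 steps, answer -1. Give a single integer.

Step 1: max=5, min=9/2, spread=1/2
Step 2: max=5, min=167/36, spread=13/36
  -> spread < 1/2 first at step 2
Step 3: max=993/200, min=33943/7200, spread=361/1440
Step 4: max=26639/5400, min=616031/129600, spread=4661/25920
Step 5: max=10603379/2160000, min=31001137/6480000, spread=809/6480
Step 6: max=95164699/19440000, min=2238709601/466560000, spread=1809727/18662400
Step 7: max=711799427/145800000, min=134723552059/27993600000, spread=77677517/1119744000
Step 8: max=56860933549/11664000000, min=8096181605681/1679616000000, spread=734342603/13436928000

Answer: 2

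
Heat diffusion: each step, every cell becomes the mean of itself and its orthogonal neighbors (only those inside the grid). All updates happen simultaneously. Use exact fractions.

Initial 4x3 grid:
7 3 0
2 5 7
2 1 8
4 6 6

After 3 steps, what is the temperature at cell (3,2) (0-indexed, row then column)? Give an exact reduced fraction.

Step 1: cell (3,2) = 20/3
Step 2: cell (3,2) = 197/36
Step 3: cell (3,2) = 11299/2160
Full grid after step 3:
  221/60 11351/2880 8681/2160
  1823/480 2357/600 3227/720
  117/32 661/150 173/36
  1439/360 12817/2880 11299/2160

Answer: 11299/2160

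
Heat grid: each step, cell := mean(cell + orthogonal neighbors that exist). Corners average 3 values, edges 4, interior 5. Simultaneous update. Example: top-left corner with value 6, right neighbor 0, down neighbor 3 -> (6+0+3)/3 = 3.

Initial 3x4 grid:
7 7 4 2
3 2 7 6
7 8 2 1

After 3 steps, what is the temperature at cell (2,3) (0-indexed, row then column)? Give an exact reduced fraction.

Answer: 2819/720

Derivation:
Step 1: cell (2,3) = 3
Step 2: cell (2,3) = 23/6
Step 3: cell (2,3) = 2819/720
Full grid after step 3:
  11419/2160 8899/1800 1877/400 761/180
  74087/14400 7597/1500 8761/2000 311/75
  947/180 11557/2400 10637/2400 2819/720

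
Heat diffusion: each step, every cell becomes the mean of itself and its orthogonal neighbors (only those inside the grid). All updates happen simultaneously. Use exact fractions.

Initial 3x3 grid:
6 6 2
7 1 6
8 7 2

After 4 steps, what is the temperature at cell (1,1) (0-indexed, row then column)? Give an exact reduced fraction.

Step 1: cell (1,1) = 27/5
Step 2: cell (1,1) = 219/50
Step 3: cell (1,1) = 15343/3000
Step 4: cell (1,1) = 870521/180000
Full grid after step 4:
  665923/129600 156483/32000 283999/64800
  2351333/432000 870521/180000 3969541/864000
  43603/8100 2223583/432000 198841/43200

Answer: 870521/180000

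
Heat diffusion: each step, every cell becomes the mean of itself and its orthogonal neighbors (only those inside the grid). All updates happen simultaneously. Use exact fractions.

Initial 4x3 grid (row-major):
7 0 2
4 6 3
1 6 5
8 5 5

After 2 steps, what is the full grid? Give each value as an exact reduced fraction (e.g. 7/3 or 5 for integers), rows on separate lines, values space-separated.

Answer: 143/36 773/240 113/36
1003/240 413/100 853/240
1111/240 239/50 367/80
185/36 76/15 21/4

Derivation:
After step 1:
  11/3 15/4 5/3
  9/2 19/5 4
  19/4 23/5 19/4
  14/3 6 5
After step 2:
  143/36 773/240 113/36
  1003/240 413/100 853/240
  1111/240 239/50 367/80
  185/36 76/15 21/4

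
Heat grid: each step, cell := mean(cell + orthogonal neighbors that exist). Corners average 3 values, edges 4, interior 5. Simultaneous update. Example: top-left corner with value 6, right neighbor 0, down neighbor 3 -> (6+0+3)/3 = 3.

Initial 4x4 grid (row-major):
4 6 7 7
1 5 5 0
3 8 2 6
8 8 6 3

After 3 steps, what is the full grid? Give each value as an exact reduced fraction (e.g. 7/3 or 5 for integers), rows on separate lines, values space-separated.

After step 1:
  11/3 11/2 25/4 14/3
  13/4 5 19/5 9/2
  5 26/5 27/5 11/4
  19/3 15/2 19/4 5
After step 2:
  149/36 245/48 1213/240 185/36
  203/48 91/20 499/100 943/240
  1187/240 281/50 219/50 353/80
  113/18 1427/240 453/80 25/6
After step 3:
  485/108 1357/288 36517/7200 1271/270
  6431/1440 1837/375 6871/1500 33247/7200
  37931/7200 3053/600 5013/1000 10133/2400
  6181/1080 42311/7200 4031/800 1709/360

Answer: 485/108 1357/288 36517/7200 1271/270
6431/1440 1837/375 6871/1500 33247/7200
37931/7200 3053/600 5013/1000 10133/2400
6181/1080 42311/7200 4031/800 1709/360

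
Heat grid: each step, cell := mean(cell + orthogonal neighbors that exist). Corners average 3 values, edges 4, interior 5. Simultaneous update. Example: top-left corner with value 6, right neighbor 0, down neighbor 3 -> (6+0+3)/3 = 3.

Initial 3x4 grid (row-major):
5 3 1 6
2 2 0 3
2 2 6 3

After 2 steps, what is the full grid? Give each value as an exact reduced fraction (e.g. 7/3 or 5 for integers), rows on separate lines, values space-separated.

After step 1:
  10/3 11/4 5/2 10/3
  11/4 9/5 12/5 3
  2 3 11/4 4
After step 2:
  53/18 623/240 659/240 53/18
  593/240 127/50 249/100 191/60
  31/12 191/80 243/80 13/4

Answer: 53/18 623/240 659/240 53/18
593/240 127/50 249/100 191/60
31/12 191/80 243/80 13/4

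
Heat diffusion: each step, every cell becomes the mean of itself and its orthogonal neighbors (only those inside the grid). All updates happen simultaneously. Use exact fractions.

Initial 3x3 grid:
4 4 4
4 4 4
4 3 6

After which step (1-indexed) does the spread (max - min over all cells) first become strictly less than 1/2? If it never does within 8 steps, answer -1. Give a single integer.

Answer: 2

Derivation:
Step 1: max=9/2, min=11/3, spread=5/6
Step 2: max=157/36, min=58/15, spread=89/180
  -> spread < 1/2 first at step 2
Step 3: max=30233/7200, min=709/180, spread=1873/7200
Step 4: max=539581/129600, min=214597/54000, spread=122741/648000
Step 5: max=106766897/25920000, min=287879/72000, spread=3130457/25920000
Step 6: max=1915427029/466560000, min=195432637/48600000, spread=196368569/2332800000
Step 7: max=114463670063/27993600000, min=9402299849/2332800000, spread=523543/8957952
Step 8: max=6855748378861/1679616000000, min=94261568413/23328000000, spread=4410589/107495424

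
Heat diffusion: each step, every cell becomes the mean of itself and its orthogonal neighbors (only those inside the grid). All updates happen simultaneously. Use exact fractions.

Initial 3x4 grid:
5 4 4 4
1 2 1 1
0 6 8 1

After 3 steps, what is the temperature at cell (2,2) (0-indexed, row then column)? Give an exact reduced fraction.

Answer: 233/72

Derivation:
Step 1: cell (2,2) = 4
Step 2: cell (2,2) = 109/30
Step 3: cell (2,2) = 233/72
Full grid after step 3:
  1607/540 2297/720 49/16 703/240
  2083/720 46/15 3817/1200 8291/2880
  781/270 289/90 233/72 6827/2160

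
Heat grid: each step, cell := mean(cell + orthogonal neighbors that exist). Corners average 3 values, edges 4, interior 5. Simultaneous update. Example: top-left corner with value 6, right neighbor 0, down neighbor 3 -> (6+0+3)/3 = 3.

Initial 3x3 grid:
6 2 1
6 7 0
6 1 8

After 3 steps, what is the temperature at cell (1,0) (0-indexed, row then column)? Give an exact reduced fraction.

Step 1: cell (1,0) = 25/4
Step 2: cell (1,0) = 369/80
Step 3: cell (1,0) = 23443/4800
Full grid after step 3:
  9217/2160 14201/3600 541/180
  23443/4800 7691/2000 4367/1200
  10067/2160 32627/7200 439/120

Answer: 23443/4800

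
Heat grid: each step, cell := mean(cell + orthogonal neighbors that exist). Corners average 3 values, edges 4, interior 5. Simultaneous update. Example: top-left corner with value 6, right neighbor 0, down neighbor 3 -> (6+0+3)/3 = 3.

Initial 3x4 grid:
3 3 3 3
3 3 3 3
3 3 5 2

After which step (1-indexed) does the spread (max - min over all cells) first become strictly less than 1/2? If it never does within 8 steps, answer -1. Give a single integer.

Step 1: max=7/2, min=11/4, spread=3/4
Step 2: max=809/240, min=35/12, spread=109/240
  -> spread < 1/2 first at step 2
Step 3: max=2581/800, min=3, spread=181/800
Step 4: max=690383/216000, min=131431/43200, spread=923/6000
Step 5: max=757423/240000, min=330181/108000, spread=213187/2160000
Step 6: max=611732807/194400000, min=33218099/10800000, spread=552281/7776000
Step 7: max=87704637947/27993600000, min=599336713/194400000, spread=56006051/1119744000
Step 8: max=2188502518367/699840000000, min=18028574171/5832000000, spread=25073617847/699840000000

Answer: 2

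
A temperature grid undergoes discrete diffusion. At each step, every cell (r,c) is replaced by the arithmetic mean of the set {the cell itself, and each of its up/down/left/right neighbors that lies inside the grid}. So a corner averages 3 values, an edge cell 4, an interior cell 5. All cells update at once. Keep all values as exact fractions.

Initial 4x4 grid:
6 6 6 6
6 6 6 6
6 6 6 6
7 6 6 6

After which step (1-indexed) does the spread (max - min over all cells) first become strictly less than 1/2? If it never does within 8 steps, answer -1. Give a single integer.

Step 1: max=19/3, min=6, spread=1/3
  -> spread < 1/2 first at step 1
Step 2: max=113/18, min=6, spread=5/18
Step 3: max=1337/216, min=6, spread=41/216
Step 4: max=39923/6480, min=6, spread=1043/6480
Step 5: max=1191953/194400, min=6, spread=25553/194400
Step 6: max=35663459/5832000, min=108079/18000, spread=645863/5832000
Step 7: max=1067401691/174960000, min=720971/120000, spread=16225973/174960000
Step 8: max=31970277983/5248800000, min=324701/54000, spread=409340783/5248800000

Answer: 1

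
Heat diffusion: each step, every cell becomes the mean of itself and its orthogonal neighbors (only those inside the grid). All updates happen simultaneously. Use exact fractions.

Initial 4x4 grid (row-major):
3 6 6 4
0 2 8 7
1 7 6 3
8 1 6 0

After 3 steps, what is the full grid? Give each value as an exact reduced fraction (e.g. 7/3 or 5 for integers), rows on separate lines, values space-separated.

After step 1:
  3 17/4 6 17/3
  3/2 23/5 29/5 11/2
  4 17/5 6 4
  10/3 11/2 13/4 3
After step 2:
  35/12 357/80 1303/240 103/18
  131/40 391/100 279/50 629/120
  367/120 47/10 449/100 37/8
  77/18 929/240 71/16 41/12
After step 3:
  2557/720 10031/2400 38149/7200 11803/2160
  329/100 8771/2000 29581/6000 4763/900
  689/180 4807/1200 9533/2000 1333/300
  8069/2160 6223/1440 3243/800 599/144

Answer: 2557/720 10031/2400 38149/7200 11803/2160
329/100 8771/2000 29581/6000 4763/900
689/180 4807/1200 9533/2000 1333/300
8069/2160 6223/1440 3243/800 599/144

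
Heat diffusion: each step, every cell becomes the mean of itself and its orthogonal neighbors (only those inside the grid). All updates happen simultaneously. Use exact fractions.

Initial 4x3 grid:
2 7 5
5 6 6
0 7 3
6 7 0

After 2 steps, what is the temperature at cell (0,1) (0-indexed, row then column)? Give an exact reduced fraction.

Step 1: cell (0,1) = 5
Step 2: cell (0,1) = 82/15
Full grid after step 2:
  155/36 82/15 16/3
  1117/240 481/100 53/10
  1001/240 243/50 127/30
  83/18 259/60 37/9

Answer: 82/15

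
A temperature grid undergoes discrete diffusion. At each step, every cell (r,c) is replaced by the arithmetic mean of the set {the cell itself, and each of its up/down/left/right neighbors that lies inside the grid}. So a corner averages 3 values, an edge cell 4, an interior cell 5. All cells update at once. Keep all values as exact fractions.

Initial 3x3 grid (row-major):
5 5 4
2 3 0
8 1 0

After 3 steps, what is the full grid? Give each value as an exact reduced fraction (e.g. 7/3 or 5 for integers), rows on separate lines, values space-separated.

After step 1:
  4 17/4 3
  9/2 11/5 7/4
  11/3 3 1/3
After step 2:
  17/4 269/80 3
  431/120 157/50 437/240
  67/18 23/10 61/36
After step 3:
  2689/720 5501/1600 491/180
  26467/7200 2843/1000 34759/14400
  3461/1080 3257/1200 4187/2160

Answer: 2689/720 5501/1600 491/180
26467/7200 2843/1000 34759/14400
3461/1080 3257/1200 4187/2160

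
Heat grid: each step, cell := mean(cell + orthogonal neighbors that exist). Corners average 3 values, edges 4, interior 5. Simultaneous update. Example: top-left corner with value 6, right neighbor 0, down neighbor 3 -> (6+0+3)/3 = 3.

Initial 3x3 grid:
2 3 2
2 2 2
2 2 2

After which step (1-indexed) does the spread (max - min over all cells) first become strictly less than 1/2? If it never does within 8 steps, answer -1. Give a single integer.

Step 1: max=7/3, min=2, spread=1/3
  -> spread < 1/2 first at step 1
Step 2: max=547/240, min=2, spread=67/240
Step 3: max=4757/2160, min=407/200, spread=1807/10800
Step 4: max=1885963/864000, min=11161/5400, spread=33401/288000
Step 5: max=16781933/7776000, min=1123391/540000, spread=3025513/38880000
Step 6: max=6685726867/3110400000, min=60355949/28800000, spread=53531/995328
Step 7: max=399280925849/186624000000, min=16343116051/7776000000, spread=450953/11943936
Step 8: max=23903783560603/11197440000000, min=1967248610519/933120000000, spread=3799043/143327232

Answer: 1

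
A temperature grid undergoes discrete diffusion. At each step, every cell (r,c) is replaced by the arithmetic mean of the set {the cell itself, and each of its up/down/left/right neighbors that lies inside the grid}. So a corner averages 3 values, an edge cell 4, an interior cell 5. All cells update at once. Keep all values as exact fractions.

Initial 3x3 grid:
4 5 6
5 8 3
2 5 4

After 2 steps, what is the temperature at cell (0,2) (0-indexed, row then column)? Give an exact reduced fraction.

Step 1: cell (0,2) = 14/3
Step 2: cell (0,2) = 47/9
Full grid after step 2:
  91/18 1217/240 47/9
  1117/240 257/50 1147/240
  9/2 359/80 14/3

Answer: 47/9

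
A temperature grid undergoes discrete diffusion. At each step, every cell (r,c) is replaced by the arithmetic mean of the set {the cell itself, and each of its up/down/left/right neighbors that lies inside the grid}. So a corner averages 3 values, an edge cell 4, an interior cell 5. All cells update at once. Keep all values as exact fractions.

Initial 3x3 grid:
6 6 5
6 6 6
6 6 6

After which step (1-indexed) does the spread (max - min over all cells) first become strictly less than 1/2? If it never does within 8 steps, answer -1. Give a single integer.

Step 1: max=6, min=17/3, spread=1/3
  -> spread < 1/2 first at step 1
Step 2: max=6, min=103/18, spread=5/18
Step 3: max=6, min=1255/216, spread=41/216
Step 4: max=2149/360, min=75629/12960, spread=347/2592
Step 5: max=21443/3600, min=4558663/777600, spread=2921/31104
Step 6: max=2566517/432000, min=274107461/46656000, spread=24611/373248
Step 7: max=57663259/9720000, min=16477437967/2799360000, spread=207329/4478976
Step 8: max=3071598401/518400000, min=989739647549/167961600000, spread=1746635/53747712

Answer: 1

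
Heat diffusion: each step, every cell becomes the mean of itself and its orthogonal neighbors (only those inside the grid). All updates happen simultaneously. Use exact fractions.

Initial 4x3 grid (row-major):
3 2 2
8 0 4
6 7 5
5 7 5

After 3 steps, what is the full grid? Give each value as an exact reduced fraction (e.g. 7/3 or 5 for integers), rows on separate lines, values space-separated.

Answer: 4141/1080 15193/4800 6727/2160
31127/7200 4151/1000 6463/1800
4363/800 29701/6000 17471/3600
829/144 1286/225 575/108

Derivation:
After step 1:
  13/3 7/4 8/3
  17/4 21/5 11/4
  13/2 5 21/4
  6 6 17/3
After step 2:
  31/9 259/80 43/18
  1157/240 359/100 223/60
  87/16 539/100 14/3
  37/6 17/3 203/36
After step 3:
  4141/1080 15193/4800 6727/2160
  31127/7200 4151/1000 6463/1800
  4363/800 29701/6000 17471/3600
  829/144 1286/225 575/108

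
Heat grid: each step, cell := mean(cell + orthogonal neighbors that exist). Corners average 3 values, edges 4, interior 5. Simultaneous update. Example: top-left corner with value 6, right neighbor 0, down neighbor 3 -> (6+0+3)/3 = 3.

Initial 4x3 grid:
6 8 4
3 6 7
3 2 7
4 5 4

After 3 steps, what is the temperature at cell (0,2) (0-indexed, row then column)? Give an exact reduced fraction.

Step 1: cell (0,2) = 19/3
Step 2: cell (0,2) = 55/9
Step 3: cell (0,2) = 1579/270
Full grid after step 3:
  5681/1080 141/25 1579/270
  17339/3600 5119/1000 10007/1800
  1651/400 27899/6000 4471/900
  2887/720 61231/14400 10331/2160

Answer: 1579/270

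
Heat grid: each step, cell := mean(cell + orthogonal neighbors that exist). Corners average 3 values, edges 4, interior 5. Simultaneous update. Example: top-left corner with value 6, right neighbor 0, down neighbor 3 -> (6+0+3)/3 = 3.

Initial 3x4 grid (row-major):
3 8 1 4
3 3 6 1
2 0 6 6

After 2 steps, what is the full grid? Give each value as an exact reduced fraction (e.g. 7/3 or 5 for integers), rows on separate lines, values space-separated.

Answer: 67/18 103/24 139/40 11/3
157/48 333/100 209/50 839/240
43/18 155/48 899/240 157/36

Derivation:
After step 1:
  14/3 15/4 19/4 2
  11/4 4 17/5 17/4
  5/3 11/4 9/2 13/3
After step 2:
  67/18 103/24 139/40 11/3
  157/48 333/100 209/50 839/240
  43/18 155/48 899/240 157/36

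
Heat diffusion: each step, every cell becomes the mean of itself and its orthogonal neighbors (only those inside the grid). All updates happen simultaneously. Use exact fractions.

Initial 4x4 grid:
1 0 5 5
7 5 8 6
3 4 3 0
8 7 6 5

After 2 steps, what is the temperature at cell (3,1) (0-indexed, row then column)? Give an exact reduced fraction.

Step 1: cell (3,1) = 25/4
Step 2: cell (3,1) = 219/40
Full grid after step 2:
  113/36 883/240 1079/240 175/36
  509/120 427/100 473/100 1139/240
  199/40 503/100 91/20 967/240
  71/12 219/40 581/120 149/36

Answer: 219/40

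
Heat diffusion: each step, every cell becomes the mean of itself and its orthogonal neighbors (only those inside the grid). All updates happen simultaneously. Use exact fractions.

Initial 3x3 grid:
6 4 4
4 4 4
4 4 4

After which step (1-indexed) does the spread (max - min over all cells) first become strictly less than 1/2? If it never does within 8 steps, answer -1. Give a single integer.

Step 1: max=14/3, min=4, spread=2/3
Step 2: max=41/9, min=4, spread=5/9
Step 3: max=473/108, min=4, spread=41/108
  -> spread < 1/2 first at step 3
Step 4: max=28051/6480, min=731/180, spread=347/1296
Step 5: max=1662137/388800, min=7357/1800, spread=2921/15552
Step 6: max=99140539/23328000, min=889483/216000, spread=24611/186624
Step 7: max=5917442033/1399680000, min=20096741/4860000, spread=207329/2239488
Step 8: max=353953152451/83980800000, min=1075601599/259200000, spread=1746635/26873856

Answer: 3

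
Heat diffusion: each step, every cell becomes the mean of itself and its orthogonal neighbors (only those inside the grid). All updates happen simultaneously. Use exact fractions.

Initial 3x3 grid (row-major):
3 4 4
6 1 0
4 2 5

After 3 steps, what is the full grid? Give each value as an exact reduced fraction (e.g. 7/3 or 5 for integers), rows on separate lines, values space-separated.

Answer: 3733/1080 3721/1200 3023/1080
24551/7200 1139/375 6467/2400
1211/360 10813/3600 2923/1080

Derivation:
After step 1:
  13/3 3 8/3
  7/2 13/5 5/2
  4 3 7/3
After step 2:
  65/18 63/20 49/18
  433/120 73/25 101/40
  7/2 179/60 47/18
After step 3:
  3733/1080 3721/1200 3023/1080
  24551/7200 1139/375 6467/2400
  1211/360 10813/3600 2923/1080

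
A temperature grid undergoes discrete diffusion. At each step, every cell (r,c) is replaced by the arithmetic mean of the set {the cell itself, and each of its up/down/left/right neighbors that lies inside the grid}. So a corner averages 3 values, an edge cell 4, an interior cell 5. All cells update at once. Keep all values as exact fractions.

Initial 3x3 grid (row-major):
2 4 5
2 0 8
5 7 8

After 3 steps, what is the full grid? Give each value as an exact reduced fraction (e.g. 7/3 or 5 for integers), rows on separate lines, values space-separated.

Answer: 442/135 53359/14400 2533/540
49909/14400 26683/6000 72409/14400
9217/2160 1081/225 12277/2160

Derivation:
After step 1:
  8/3 11/4 17/3
  9/4 21/5 21/4
  14/3 5 23/3
After step 2:
  23/9 917/240 41/9
  827/240 389/100 1367/240
  143/36 323/60 215/36
After step 3:
  442/135 53359/14400 2533/540
  49909/14400 26683/6000 72409/14400
  9217/2160 1081/225 12277/2160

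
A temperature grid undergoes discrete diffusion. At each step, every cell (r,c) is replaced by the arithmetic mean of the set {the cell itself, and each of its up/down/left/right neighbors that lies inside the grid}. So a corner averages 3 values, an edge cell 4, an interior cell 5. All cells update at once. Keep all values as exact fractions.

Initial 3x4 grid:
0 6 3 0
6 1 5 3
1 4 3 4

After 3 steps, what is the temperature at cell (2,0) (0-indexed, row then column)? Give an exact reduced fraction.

Step 1: cell (2,0) = 11/3
Step 2: cell (2,0) = 95/36
Step 3: cell (2,0) = 7009/2160
Full grid after step 3:
  199/60 901/300 3829/1200 101/36
  10637/3600 20527/6000 18167/6000 5711/1800
  7009/2160 21949/7200 24749/7200 1357/432

Answer: 7009/2160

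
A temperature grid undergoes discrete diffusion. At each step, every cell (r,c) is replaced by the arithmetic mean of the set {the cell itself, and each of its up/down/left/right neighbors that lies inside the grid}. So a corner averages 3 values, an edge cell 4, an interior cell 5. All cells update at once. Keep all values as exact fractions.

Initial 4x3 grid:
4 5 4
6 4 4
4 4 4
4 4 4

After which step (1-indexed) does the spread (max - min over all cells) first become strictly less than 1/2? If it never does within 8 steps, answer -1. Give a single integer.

Step 1: max=5, min=4, spread=1
Step 2: max=93/20, min=4, spread=13/20
Step 3: max=3307/720, min=4, spread=427/720
Step 4: max=64463/14400, min=407/100, spread=1171/2880
  -> spread < 1/2 first at step 4
Step 5: max=11522111/2592000, min=73649/18000, spread=183331/518400
Step 6: max=683918189/155520000, min=4461431/1080000, spread=331777/1244160
Step 7: max=4534133039/1036800000, min=5605423/1350000, spread=9166727/41472000
Step 8: max=2434745178709/559872000000, min=16231430761/3888000000, spread=779353193/4478976000

Answer: 4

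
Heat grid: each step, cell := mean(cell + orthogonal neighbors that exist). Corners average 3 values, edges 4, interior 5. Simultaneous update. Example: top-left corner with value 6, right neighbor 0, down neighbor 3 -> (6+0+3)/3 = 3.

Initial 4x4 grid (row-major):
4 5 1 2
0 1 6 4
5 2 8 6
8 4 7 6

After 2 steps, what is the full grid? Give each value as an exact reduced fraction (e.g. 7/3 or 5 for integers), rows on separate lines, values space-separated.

Answer: 11/4 241/80 151/48 31/9
241/80 321/100 103/25 101/24
191/48 108/25 521/100 679/120
44/9 127/24 709/120 223/36

Derivation:
After step 1:
  3 11/4 7/2 7/3
  5/2 14/5 4 9/2
  15/4 4 29/5 6
  17/3 21/4 25/4 19/3
After step 2:
  11/4 241/80 151/48 31/9
  241/80 321/100 103/25 101/24
  191/48 108/25 521/100 679/120
  44/9 127/24 709/120 223/36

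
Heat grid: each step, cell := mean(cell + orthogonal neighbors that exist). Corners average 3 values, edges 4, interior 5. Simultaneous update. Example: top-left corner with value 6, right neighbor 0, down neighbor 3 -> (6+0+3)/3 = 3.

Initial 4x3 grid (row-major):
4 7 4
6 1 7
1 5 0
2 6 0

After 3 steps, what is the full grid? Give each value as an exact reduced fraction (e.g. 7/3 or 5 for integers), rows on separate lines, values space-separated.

After step 1:
  17/3 4 6
  3 26/5 3
  7/2 13/5 3
  3 13/4 2
After step 2:
  38/9 313/60 13/3
  521/120 89/25 43/10
  121/40 351/100 53/20
  13/4 217/80 11/4
After step 3:
  4961/1080 15599/3600 277/60
  6817/1800 12557/3000 4453/1200
  2119/600 6183/2000 1321/400
  719/240 4889/1600 649/240

Answer: 4961/1080 15599/3600 277/60
6817/1800 12557/3000 4453/1200
2119/600 6183/2000 1321/400
719/240 4889/1600 649/240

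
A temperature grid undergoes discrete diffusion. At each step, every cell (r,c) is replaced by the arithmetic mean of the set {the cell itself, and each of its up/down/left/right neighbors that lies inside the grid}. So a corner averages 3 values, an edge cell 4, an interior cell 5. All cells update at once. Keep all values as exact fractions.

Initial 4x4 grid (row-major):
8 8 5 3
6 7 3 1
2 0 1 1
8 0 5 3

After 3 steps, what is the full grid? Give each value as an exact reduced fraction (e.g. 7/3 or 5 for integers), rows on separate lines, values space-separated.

After step 1:
  22/3 7 19/4 3
  23/4 24/5 17/5 2
  4 2 2 3/2
  10/3 13/4 9/4 3
After step 2:
  241/36 1433/240 363/80 13/4
  1313/240 459/100 339/100 99/40
  181/48 321/100 223/100 17/8
  127/36 65/24 21/8 9/4
After step 3:
  6529/1080 39227/7200 10289/2400 821/240
  36947/7200 13579/3000 6889/2000 281/100
  28763/7200 19811/6000 679/250 227/100
  1441/432 679/225 184/75 7/3

Answer: 6529/1080 39227/7200 10289/2400 821/240
36947/7200 13579/3000 6889/2000 281/100
28763/7200 19811/6000 679/250 227/100
1441/432 679/225 184/75 7/3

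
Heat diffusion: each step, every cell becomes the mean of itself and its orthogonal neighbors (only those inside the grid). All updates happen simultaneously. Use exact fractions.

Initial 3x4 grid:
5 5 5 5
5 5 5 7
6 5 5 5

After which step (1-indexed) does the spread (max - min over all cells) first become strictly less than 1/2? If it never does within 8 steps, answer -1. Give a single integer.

Answer: 3

Derivation:
Step 1: max=17/3, min=5, spread=2/3
Step 2: max=667/120, min=5, spread=67/120
Step 3: max=11719/2160, min=731/144, spread=377/1080
  -> spread < 1/2 first at step 3
Step 4: max=2323291/432000, min=8203/1600, spread=108481/432000
Step 5: max=20786231/3888000, min=13310759/2592000, spread=328037/1555200
Step 6: max=8273394331/1555200000, min=802520021/155520000, spread=248194121/1555200000
Step 7: max=74283117821/13996800000, min=16085482013/3110400000, spread=151875901/1119744000
Step 8: max=4445141895439/839808000000, min=2903104390501/559872000000, spread=289552991/2687385600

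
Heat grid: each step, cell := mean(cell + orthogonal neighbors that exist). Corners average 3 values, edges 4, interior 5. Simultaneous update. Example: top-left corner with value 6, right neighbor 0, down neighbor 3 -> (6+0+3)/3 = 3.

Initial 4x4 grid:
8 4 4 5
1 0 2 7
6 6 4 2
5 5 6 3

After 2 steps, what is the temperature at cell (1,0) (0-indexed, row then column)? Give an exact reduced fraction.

Step 1: cell (1,0) = 15/4
Step 2: cell (1,0) = 911/240
Full grid after step 2:
  145/36 881/240 989/240 157/36
  911/240 359/100 71/20 251/60
  1067/240 104/25 201/50 47/12
  46/9 293/60 53/12 73/18

Answer: 911/240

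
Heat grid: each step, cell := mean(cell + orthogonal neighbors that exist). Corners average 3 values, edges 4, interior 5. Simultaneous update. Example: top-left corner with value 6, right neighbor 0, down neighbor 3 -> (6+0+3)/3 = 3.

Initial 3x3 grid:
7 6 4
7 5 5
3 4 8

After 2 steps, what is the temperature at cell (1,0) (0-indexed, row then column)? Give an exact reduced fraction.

Step 1: cell (1,0) = 11/2
Step 2: cell (1,0) = 667/120
Full grid after step 2:
  53/9 677/120 16/3
  667/120 269/50 647/120
  91/18 311/60 97/18

Answer: 667/120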